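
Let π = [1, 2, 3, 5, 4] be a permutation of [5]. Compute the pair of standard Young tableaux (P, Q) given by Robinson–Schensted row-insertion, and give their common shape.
P = [1, 2, 3, 4] / [5];  Q = [1, 2, 3, 4] / [5];  common shape = (4, 1)

Row-insert the values π_1, π_2, … into P one at a time, bumping the leftmost entry strictly greater than the inserted value down to the next row. The recording tableau Q records, in position (i, j), the step at which that cell was added to P.
  Insert 1 (step 1): P = [1];  Q = [1]
  Insert 2 (step 2): P = [1, 2];  Q = [1, 2]
  Insert 3 (step 3): P = [1, 2, 3];  Q = [1, 2, 3]
  Insert 5 (step 4): P = [1, 2, 3, 5];  Q = [1, 2, 3, 4]
  Insert 4 (step 5): P = [1, 2, 3, 4] / [5];  Q = [1, 2, 3, 4] / [5]
Final shape: (4, 1).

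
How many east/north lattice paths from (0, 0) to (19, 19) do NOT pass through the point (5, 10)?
Number of paths = 32891242230

Total paths from (0, 0) to (19, 19): C(38, 19) = 35345263800. Paths through (5, 10): (paths (0, 0) → (5, 10)) × (paths (5, 10) → (19, 19)) = C(15, 5) · C(23, 14) = 3003 · 817190 = 2454021570. Avoidance count = 35345263800 − 2454021570 = 32891242230.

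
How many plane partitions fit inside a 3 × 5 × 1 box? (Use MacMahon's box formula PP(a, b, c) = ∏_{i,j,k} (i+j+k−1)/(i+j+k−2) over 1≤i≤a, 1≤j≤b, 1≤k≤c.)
PP(3, 5, 1) = 56

Evaluate the triple product over i = 1..3, j = 1..5, k = 1..1. The factors are (2/1) · (3/2) · (4/3) · (5/4) · (6/5) · (3/2) · (4/3) · (5/4) · … (15 factors total). The numerators and denominators telescope so the product is an integer; carrying out the multiplication exactly gives PP(3, 5, 1) = 56.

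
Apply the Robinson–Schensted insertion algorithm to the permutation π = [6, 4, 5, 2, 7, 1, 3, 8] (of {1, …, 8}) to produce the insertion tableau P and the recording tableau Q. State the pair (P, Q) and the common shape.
P = [1, 3, 7, 8] / [2, 5] / [4] / [6];  Q = [1, 3, 5, 8] / [2, 7] / [4] / [6];  common shape = (4, 2, 1, 1)

Row-insert the values π_1, π_2, … into P one at a time, bumping the leftmost entry strictly greater than the inserted value down to the next row. The recording tableau Q records, in position (i, j), the step at which that cell was added to P.
  Insert 6 (step 1): P = [6];  Q = [1]
  Insert 4 (step 2): P = [4] / [6];  Q = [1] / [2]
  Insert 5 (step 3): P = [4, 5] / [6];  Q = [1, 3] / [2]
  Insert 2 (step 4): P = [2, 5] / [4] / [6];  Q = [1, 3] / [2] / [4]
  Insert 7 (step 5): P = [2, 5, 7] / [4] / [6];  Q = [1, 3, 5] / [2] / [4]
  Insert 1 (step 6): P = [1, 5, 7] / [2] / [4] / [6];  Q = [1, 3, 5] / [2] / [4] / [6]
  Insert 3 (step 7): P = [1, 3, 7] / [2, 5] / [4] / [6];  Q = [1, 3, 5] / [2, 7] / [4] / [6]
  Insert 8 (step 8): P = [1, 3, 7, 8] / [2, 5] / [4] / [6];  Q = [1, 3, 5, 8] / [2, 7] / [4] / [6]
Final shape: (4, 2, 1, 1).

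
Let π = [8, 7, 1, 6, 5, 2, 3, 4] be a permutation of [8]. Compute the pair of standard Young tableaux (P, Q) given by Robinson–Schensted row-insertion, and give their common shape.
P = [1, 2, 3, 4] / [5] / [6] / [7] / [8];  Q = [1, 4, 7, 8] / [2] / [3] / [5] / [6];  common shape = (4, 1, 1, 1, 1)

Row-insert the values π_1, π_2, … into P one at a time, bumping the leftmost entry strictly greater than the inserted value down to the next row. The recording tableau Q records, in position (i, j), the step at which that cell was added to P.
  Insert 8 (step 1): P = [8];  Q = [1]
  Insert 7 (step 2): P = [7] / [8];  Q = [1] / [2]
  Insert 1 (step 3): P = [1] / [7] / [8];  Q = [1] / [2] / [3]
  Insert 6 (step 4): P = [1, 6] / [7] / [8];  Q = [1, 4] / [2] / [3]
  Insert 5 (step 5): P = [1, 5] / [6] / [7] / [8];  Q = [1, 4] / [2] / [3] / [5]
  Insert 2 (step 6): P = [1, 2] / [5] / [6] / [7] / [8];  Q = [1, 4] / [2] / [3] / [5] / [6]
  Insert 3 (step 7): P = [1, 2, 3] / [5] / [6] / [7] / [8];  Q = [1, 4, 7] / [2] / [3] / [5] / [6]
  Insert 4 (step 8): P = [1, 2, 3, 4] / [5] / [6] / [7] / [8];  Q = [1, 4, 7, 8] / [2] / [3] / [5] / [6]
Final shape: (4, 1, 1, 1, 1).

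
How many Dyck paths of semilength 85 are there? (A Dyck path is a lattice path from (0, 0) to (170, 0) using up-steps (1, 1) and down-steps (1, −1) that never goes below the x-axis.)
C_85 = 1063353702922273835973036658043476458723103404520

These Dyck paths are counted by the Catalan number C_n = (1/(n + 1)) · C(2n, n). For n = 85: C_85 = (1/86) · C(170, 85) = 91448418451315549893681152591738975450186892788720/86 = 1063353702922273835973036658043476458723103404520.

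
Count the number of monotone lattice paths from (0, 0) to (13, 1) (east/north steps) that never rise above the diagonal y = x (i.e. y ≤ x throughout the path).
Number of paths = 13

By the reflection principle (André's argument), the number of monotone paths to (13, 1) with n ≤ m that never go above y = x is C(14, 13) − C(14, 14) = 14 − 1 = 13.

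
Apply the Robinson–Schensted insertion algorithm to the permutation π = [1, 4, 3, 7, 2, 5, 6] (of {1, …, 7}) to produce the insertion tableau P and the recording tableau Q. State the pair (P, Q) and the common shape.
P = [1, 2, 5, 6] / [3, 7] / [4];  Q = [1, 2, 4, 7] / [3, 6] / [5];  common shape = (4, 2, 1)

Row-insert the values π_1, π_2, … into P one at a time, bumping the leftmost entry strictly greater than the inserted value down to the next row. The recording tableau Q records, in position (i, j), the step at which that cell was added to P.
  Insert 1 (step 1): P = [1];  Q = [1]
  Insert 4 (step 2): P = [1, 4];  Q = [1, 2]
  Insert 3 (step 3): P = [1, 3] / [4];  Q = [1, 2] / [3]
  Insert 7 (step 4): P = [1, 3, 7] / [4];  Q = [1, 2, 4] / [3]
  Insert 2 (step 5): P = [1, 2, 7] / [3] / [4];  Q = [1, 2, 4] / [3] / [5]
  Insert 5 (step 6): P = [1, 2, 5] / [3, 7] / [4];  Q = [1, 2, 4] / [3, 6] / [5]
  Insert 6 (step 7): P = [1, 2, 5, 6] / [3, 7] / [4];  Q = [1, 2, 4, 7] / [3, 6] / [5]
Final shape: (4, 2, 1).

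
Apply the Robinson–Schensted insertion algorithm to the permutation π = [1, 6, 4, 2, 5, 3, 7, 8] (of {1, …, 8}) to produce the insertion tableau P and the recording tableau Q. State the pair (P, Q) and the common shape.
P = [1, 2, 3, 7, 8] / [4, 5] / [6];  Q = [1, 2, 5, 7, 8] / [3, 6] / [4];  common shape = (5, 2, 1)

Row-insert the values π_1, π_2, … into P one at a time, bumping the leftmost entry strictly greater than the inserted value down to the next row. The recording tableau Q records, in position (i, j), the step at which that cell was added to P.
  Insert 1 (step 1): P = [1];  Q = [1]
  Insert 6 (step 2): P = [1, 6];  Q = [1, 2]
  Insert 4 (step 3): P = [1, 4] / [6];  Q = [1, 2] / [3]
  Insert 2 (step 4): P = [1, 2] / [4] / [6];  Q = [1, 2] / [3] / [4]
  Insert 5 (step 5): P = [1, 2, 5] / [4] / [6];  Q = [1, 2, 5] / [3] / [4]
  Insert 3 (step 6): P = [1, 2, 3] / [4, 5] / [6];  Q = [1, 2, 5] / [3, 6] / [4]
  Insert 7 (step 7): P = [1, 2, 3, 7] / [4, 5] / [6];  Q = [1, 2, 5, 7] / [3, 6] / [4]
  Insert 8 (step 8): P = [1, 2, 3, 7, 8] / [4, 5] / [6];  Q = [1, 2, 5, 7, 8] / [3, 6] / [4]
Final shape: (5, 2, 1).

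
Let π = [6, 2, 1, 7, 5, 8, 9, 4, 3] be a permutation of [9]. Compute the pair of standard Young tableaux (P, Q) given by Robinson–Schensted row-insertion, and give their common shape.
P = [1, 3, 8, 9] / [2, 4] / [5, 7] / [6];  Q = [1, 4, 6, 7] / [2, 5] / [3, 8] / [9];  common shape = (4, 2, 2, 1)

Row-insert the values π_1, π_2, … into P one at a time, bumping the leftmost entry strictly greater than the inserted value down to the next row. The recording tableau Q records, in position (i, j), the step at which that cell was added to P.
  Insert 6 (step 1): P = [6];  Q = [1]
  Insert 2 (step 2): P = [2] / [6];  Q = [1] / [2]
  Insert 1 (step 3): P = [1] / [2] / [6];  Q = [1] / [2] / [3]
  Insert 7 (step 4): P = [1, 7] / [2] / [6];  Q = [1, 4] / [2] / [3]
  Insert 5 (step 5): P = [1, 5] / [2, 7] / [6];  Q = [1, 4] / [2, 5] / [3]
  Insert 8 (step 6): P = [1, 5, 8] / [2, 7] / [6];  Q = [1, 4, 6] / [2, 5] / [3]
  Insert 9 (step 7): P = [1, 5, 8, 9] / [2, 7] / [6];  Q = [1, 4, 6, 7] / [2, 5] / [3]
  Insert 4 (step 8): P = [1, 4, 8, 9] / [2, 5] / [6, 7];  Q = [1, 4, 6, 7] / [2, 5] / [3, 8]
  Insert 3 (step 9): P = [1, 3, 8, 9] / [2, 4] / [5, 7] / [6];  Q = [1, 4, 6, 7] / [2, 5] / [3, 8] / [9]
Final shape: (4, 2, 2, 1).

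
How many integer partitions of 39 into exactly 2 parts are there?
p(39, 2 parts) = 19

Partitions of n into exactly k parts are in bijection with partitions of n − k into at most k parts (subtract 1 from each part). So p(39, exactly 2) = p(37, parts ≤ 2). Computing via the recurrence p(m, j) = p(m, j−1) + p(m−j, j) gives 19.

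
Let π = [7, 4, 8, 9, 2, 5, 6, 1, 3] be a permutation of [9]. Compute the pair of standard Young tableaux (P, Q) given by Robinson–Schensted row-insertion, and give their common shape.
P = [1, 3, 6] / [2, 5, 9] / [4, 8] / [7];  Q = [1, 3, 4] / [2, 6, 7] / [5, 9] / [8];  common shape = (3, 3, 2, 1)

Row-insert the values π_1, π_2, … into P one at a time, bumping the leftmost entry strictly greater than the inserted value down to the next row. The recording tableau Q records, in position (i, j), the step at which that cell was added to P.
  Insert 7 (step 1): P = [7];  Q = [1]
  Insert 4 (step 2): P = [4] / [7];  Q = [1] / [2]
  Insert 8 (step 3): P = [4, 8] / [7];  Q = [1, 3] / [2]
  Insert 9 (step 4): P = [4, 8, 9] / [7];  Q = [1, 3, 4] / [2]
  Insert 2 (step 5): P = [2, 8, 9] / [4] / [7];  Q = [1, 3, 4] / [2] / [5]
  Insert 5 (step 6): P = [2, 5, 9] / [4, 8] / [7];  Q = [1, 3, 4] / [2, 6] / [5]
  Insert 6 (step 7): P = [2, 5, 6] / [4, 8, 9] / [7];  Q = [1, 3, 4] / [2, 6, 7] / [5]
  Insert 1 (step 8): P = [1, 5, 6] / [2, 8, 9] / [4] / [7];  Q = [1, 3, 4] / [2, 6, 7] / [5] / [8]
  Insert 3 (step 9): P = [1, 3, 6] / [2, 5, 9] / [4, 8] / [7];  Q = [1, 3, 4] / [2, 6, 7] / [5, 9] / [8]
Final shape: (3, 3, 2, 1).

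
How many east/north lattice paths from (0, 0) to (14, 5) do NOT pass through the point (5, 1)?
Number of paths = 7338

Total paths from (0, 0) to (14, 5): C(19, 14) = 11628. Paths through (5, 1): (paths (0, 0) → (5, 1)) × (paths (5, 1) → (14, 5)) = C(6, 5) · C(13, 9) = 6 · 715 = 4290. Avoidance count = 11628 − 4290 = 7338.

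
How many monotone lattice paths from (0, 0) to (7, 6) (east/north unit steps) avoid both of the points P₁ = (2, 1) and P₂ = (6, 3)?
Number of paths = 804

Inclusion–exclusion. Total paths: C(13, 7) = 1716. Through P₁: C(3, 2)·C(10, 5) = 756. Through P₂: C(9, 6)·C(4, 1) = 336. Since P₁ is strictly southwest of P₂, a monotone path through both must visit P₁ then P₂; paths through both = C(3, 2)·C(6, 4)·C(4, 1) = 180. Avoid both = 1716 − 756 − 336 + 180 = 804.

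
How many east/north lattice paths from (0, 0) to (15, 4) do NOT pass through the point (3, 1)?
Number of paths = 2056

Total paths from (0, 0) to (15, 4): C(19, 15) = 3876. Paths through (3, 1): (paths (0, 0) → (3, 1)) × (paths (3, 1) → (15, 4)) = C(4, 3) · C(15, 12) = 4 · 455 = 1820. Avoidance count = 3876 − 1820 = 2056.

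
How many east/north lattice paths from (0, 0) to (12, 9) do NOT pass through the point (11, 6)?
Number of paths = 244426

Total paths from (0, 0) to (12, 9): C(21, 12) = 293930. Paths through (11, 6): (paths (0, 0) → (11, 6)) × (paths (11, 6) → (12, 9)) = C(17, 11) · C(4, 1) = 12376 · 4 = 49504. Avoidance count = 293930 − 49504 = 244426.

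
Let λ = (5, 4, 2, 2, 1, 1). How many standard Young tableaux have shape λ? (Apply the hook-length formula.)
# SYT of shape (5, 4, 2, 2, 1, 1) = 243243

Hook-length formula: f^λ = n! / Π hook(c), product over all cells c of the Young diagram. For λ = (5, 4, 2, 2, 1, 1), n = 15 boxes. Hook lengths by row (left-to-right, top-to-bottom): [10, 7, 4, 3, 1]; [8, 5, 2, 1]; [5, 2]; [4, 1]; [2]; [1]. Product of hooks = 5376000. So f^λ = 15! / 5376000 = 1307674368000 / 5376000 = 243243.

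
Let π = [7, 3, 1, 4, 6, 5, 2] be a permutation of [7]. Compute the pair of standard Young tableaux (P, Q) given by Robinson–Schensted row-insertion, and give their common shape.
P = [1, 2, 5] / [3, 4] / [6] / [7];  Q = [1, 4, 5] / [2, 6] / [3] / [7];  common shape = (3, 2, 1, 1)

Row-insert the values π_1, π_2, … into P one at a time, bumping the leftmost entry strictly greater than the inserted value down to the next row. The recording tableau Q records, in position (i, j), the step at which that cell was added to P.
  Insert 7 (step 1): P = [7];  Q = [1]
  Insert 3 (step 2): P = [3] / [7];  Q = [1] / [2]
  Insert 1 (step 3): P = [1] / [3] / [7];  Q = [1] / [2] / [3]
  Insert 4 (step 4): P = [1, 4] / [3] / [7];  Q = [1, 4] / [2] / [3]
  Insert 6 (step 5): P = [1, 4, 6] / [3] / [7];  Q = [1, 4, 5] / [2] / [3]
  Insert 5 (step 6): P = [1, 4, 5] / [3, 6] / [7];  Q = [1, 4, 5] / [2, 6] / [3]
  Insert 2 (step 7): P = [1, 2, 5] / [3, 4] / [6] / [7];  Q = [1, 4, 5] / [2, 6] / [3] / [7]
Final shape: (3, 2, 1, 1).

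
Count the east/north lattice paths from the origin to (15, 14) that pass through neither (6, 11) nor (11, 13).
Number of paths = 63654800

Inclusion–exclusion. Total paths: C(29, 15) = 77558760. Through P₁: C(17, 6)·C(12, 9) = 2722720. Through P₂: C(24, 11)·C(5, 4) = 12480720. Since P₁ is strictly southwest of P₂, a monotone path through both must visit P₁ then P₂; paths through both = C(17, 6)·C(7, 5)·C(5, 4) = 1299480. Avoid both = 77558760 − 2722720 − 12480720 + 1299480 = 63654800.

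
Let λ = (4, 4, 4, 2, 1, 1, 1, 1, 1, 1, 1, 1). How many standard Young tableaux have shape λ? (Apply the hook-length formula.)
# SYT of shape (4, 4, 4, 2, 1, 1, 1, 1, 1, 1, 1, 1) = 59093496

Hook-length formula: f^λ = n! / Π hook(c), product over all cells c of the Young diagram. For λ = (4, 4, 4, 2, 1, 1, 1, 1, 1, 1, 1, 1), n = 22 boxes. Hook lengths by row (left-to-right, top-to-bottom): [15, 6, 4, 3]; [14, 5, 3, 2]; [13, 4, 2, 1]; [10, 1]; [8]; [7]; [6]; [5]; [4]; [3]; [2]; [1]. Product of hooks = 19020718080000. So f^λ = 22! / 19020718080000 = 1124000727777607680000 / 19020718080000 = 59093496.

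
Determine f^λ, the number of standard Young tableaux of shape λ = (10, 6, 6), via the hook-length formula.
# SYT of shape (10, 6, 6) = 19399380

Hook-length formula: f^λ = n! / Π hook(c), product over all cells c of the Young diagram. For λ = (10, 6, 6), n = 22 boxes. Hook lengths by row (left-to-right, top-to-bottom): [12, 11, 10, 9, 8, 7, 4, 3, 2, 1]; [7, 6, 5, 4, 3, 2]; [6, 5, 4, 3, 2, 1]. Product of hooks = 57940033536000. So f^λ = 22! / 57940033536000 = 1124000727777607680000 / 57940033536000 = 19399380.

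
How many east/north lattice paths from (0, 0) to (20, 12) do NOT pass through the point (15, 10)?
Number of paths = 157148880

Total paths from (0, 0) to (20, 12): C(32, 20) = 225792840. Paths through (15, 10): (paths (0, 0) → (15, 10)) × (paths (15, 10) → (20, 12)) = C(25, 15) · C(7, 5) = 3268760 · 21 = 68643960. Avoidance count = 225792840 − 68643960 = 157148880.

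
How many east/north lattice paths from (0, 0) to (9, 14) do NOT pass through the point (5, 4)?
Number of paths = 691064

Total paths from (0, 0) to (9, 14): C(23, 9) = 817190. Paths through (5, 4): (paths (0, 0) → (5, 4)) × (paths (5, 4) → (9, 14)) = C(9, 5) · C(14, 4) = 126 · 1001 = 126126. Avoidance count = 817190 − 126126 = 691064.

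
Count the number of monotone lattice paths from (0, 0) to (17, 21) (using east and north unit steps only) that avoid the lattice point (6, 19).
Number of paths = 28767329580

Total paths from (0, 0) to (17, 21): C(38, 17) = 28781143380. Paths through (6, 19): (paths (0, 0) → (6, 19)) × (paths (6, 19) → (17, 21)) = C(25, 6) · C(13, 11) = 177100 · 78 = 13813800. Avoidance count = 28781143380 − 13813800 = 28767329580.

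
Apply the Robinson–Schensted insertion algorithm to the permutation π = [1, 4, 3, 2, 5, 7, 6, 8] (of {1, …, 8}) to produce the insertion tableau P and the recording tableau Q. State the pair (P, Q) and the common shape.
P = [1, 2, 5, 6, 8] / [3, 7] / [4];  Q = [1, 2, 5, 6, 8] / [3, 7] / [4];  common shape = (5, 2, 1)

Row-insert the values π_1, π_2, … into P one at a time, bumping the leftmost entry strictly greater than the inserted value down to the next row. The recording tableau Q records, in position (i, j), the step at which that cell was added to P.
  Insert 1 (step 1): P = [1];  Q = [1]
  Insert 4 (step 2): P = [1, 4];  Q = [1, 2]
  Insert 3 (step 3): P = [1, 3] / [4];  Q = [1, 2] / [3]
  Insert 2 (step 4): P = [1, 2] / [3] / [4];  Q = [1, 2] / [3] / [4]
  Insert 5 (step 5): P = [1, 2, 5] / [3] / [4];  Q = [1, 2, 5] / [3] / [4]
  Insert 7 (step 6): P = [1, 2, 5, 7] / [3] / [4];  Q = [1, 2, 5, 6] / [3] / [4]
  Insert 6 (step 7): P = [1, 2, 5, 6] / [3, 7] / [4];  Q = [1, 2, 5, 6] / [3, 7] / [4]
  Insert 8 (step 8): P = [1, 2, 5, 6, 8] / [3, 7] / [4];  Q = [1, 2, 5, 6, 8] / [3, 7] / [4]
Final shape: (5, 2, 1).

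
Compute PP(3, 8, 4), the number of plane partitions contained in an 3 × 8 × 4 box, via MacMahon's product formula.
PP(3, 8, 4) = 4723719

Evaluate the triple product over i = 1..3, j = 1..8, k = 1..4. The factors are (2/1) · (3/2) · (4/3) · (5/4) · (3/2) · (4/3) · (5/4) · (6/5) · … (96 factors total). The numerators and denominators telescope so the product is an integer; carrying out the multiplication exactly gives PP(3, 8, 4) = 4723719.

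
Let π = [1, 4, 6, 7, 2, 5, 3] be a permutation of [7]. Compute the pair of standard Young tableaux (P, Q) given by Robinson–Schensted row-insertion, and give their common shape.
P = [1, 2, 3, 7] / [4, 5] / [6];  Q = [1, 2, 3, 4] / [5, 6] / [7];  common shape = (4, 2, 1)

Row-insert the values π_1, π_2, … into P one at a time, bumping the leftmost entry strictly greater than the inserted value down to the next row. The recording tableau Q records, in position (i, j), the step at which that cell was added to P.
  Insert 1 (step 1): P = [1];  Q = [1]
  Insert 4 (step 2): P = [1, 4];  Q = [1, 2]
  Insert 6 (step 3): P = [1, 4, 6];  Q = [1, 2, 3]
  Insert 7 (step 4): P = [1, 4, 6, 7];  Q = [1, 2, 3, 4]
  Insert 2 (step 5): P = [1, 2, 6, 7] / [4];  Q = [1, 2, 3, 4] / [5]
  Insert 5 (step 6): P = [1, 2, 5, 7] / [4, 6];  Q = [1, 2, 3, 4] / [5, 6]
  Insert 3 (step 7): P = [1, 2, 3, 7] / [4, 5] / [6];  Q = [1, 2, 3, 4] / [5, 6] / [7]
Final shape: (4, 2, 1).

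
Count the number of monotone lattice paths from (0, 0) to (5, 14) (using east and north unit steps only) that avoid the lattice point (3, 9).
Number of paths = 7008

Total paths from (0, 0) to (5, 14): C(19, 5) = 11628. Paths through (3, 9): (paths (0, 0) → (3, 9)) × (paths (3, 9) → (5, 14)) = C(12, 3) · C(7, 2) = 220 · 21 = 4620. Avoidance count = 11628 − 4620 = 7008.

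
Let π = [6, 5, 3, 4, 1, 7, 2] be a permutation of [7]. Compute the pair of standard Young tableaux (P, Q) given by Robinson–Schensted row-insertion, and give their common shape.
P = [1, 2, 7] / [3, 4] / [5] / [6];  Q = [1, 4, 6] / [2, 7] / [3] / [5];  common shape = (3, 2, 1, 1)

Row-insert the values π_1, π_2, … into P one at a time, bumping the leftmost entry strictly greater than the inserted value down to the next row. The recording tableau Q records, in position (i, j), the step at which that cell was added to P.
  Insert 6 (step 1): P = [6];  Q = [1]
  Insert 5 (step 2): P = [5] / [6];  Q = [1] / [2]
  Insert 3 (step 3): P = [3] / [5] / [6];  Q = [1] / [2] / [3]
  Insert 4 (step 4): P = [3, 4] / [5] / [6];  Q = [1, 4] / [2] / [3]
  Insert 1 (step 5): P = [1, 4] / [3] / [5] / [6];  Q = [1, 4] / [2] / [3] / [5]
  Insert 7 (step 6): P = [1, 4, 7] / [3] / [5] / [6];  Q = [1, 4, 6] / [2] / [3] / [5]
  Insert 2 (step 7): P = [1, 2, 7] / [3, 4] / [5] / [6];  Q = [1, 4, 6] / [2, 7] / [3] / [5]
Final shape: (3, 2, 1, 1).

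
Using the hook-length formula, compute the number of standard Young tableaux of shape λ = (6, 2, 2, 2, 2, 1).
# SYT of shape (6, 2, 2, 2, 2, 1) = 63700

Hook-length formula: f^λ = n! / Π hook(c), product over all cells c of the Young diagram. For λ = (6, 2, 2, 2, 2, 1), n = 15 boxes. Hook lengths by row (left-to-right, top-to-bottom): [11, 9, 4, 3, 2, 1]; [6, 4]; [5, 3]; [4, 2]; [3, 1]; [1]. Product of hooks = 20528640. So f^λ = 15! / 20528640 = 1307674368000 / 20528640 = 63700.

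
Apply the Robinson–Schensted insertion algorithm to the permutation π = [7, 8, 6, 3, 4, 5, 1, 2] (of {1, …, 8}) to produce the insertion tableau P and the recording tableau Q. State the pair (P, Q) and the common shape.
P = [1, 2, 5] / [3, 4] / [6, 8] / [7];  Q = [1, 2, 6] / [3, 5] / [4, 8] / [7];  common shape = (3, 2, 2, 1)

Row-insert the values π_1, π_2, … into P one at a time, bumping the leftmost entry strictly greater than the inserted value down to the next row. The recording tableau Q records, in position (i, j), the step at which that cell was added to P.
  Insert 7 (step 1): P = [7];  Q = [1]
  Insert 8 (step 2): P = [7, 8];  Q = [1, 2]
  Insert 6 (step 3): P = [6, 8] / [7];  Q = [1, 2] / [3]
  Insert 3 (step 4): P = [3, 8] / [6] / [7];  Q = [1, 2] / [3] / [4]
  Insert 4 (step 5): P = [3, 4] / [6, 8] / [7];  Q = [1, 2] / [3, 5] / [4]
  Insert 5 (step 6): P = [3, 4, 5] / [6, 8] / [7];  Q = [1, 2, 6] / [3, 5] / [4]
  Insert 1 (step 7): P = [1, 4, 5] / [3, 8] / [6] / [7];  Q = [1, 2, 6] / [3, 5] / [4] / [7]
  Insert 2 (step 8): P = [1, 2, 5] / [3, 4] / [6, 8] / [7];  Q = [1, 2, 6] / [3, 5] / [4, 8] / [7]
Final shape: (3, 2, 2, 1).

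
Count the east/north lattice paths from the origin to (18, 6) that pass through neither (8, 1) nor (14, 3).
Number of paths = 92589

Inclusion–exclusion. Total paths: C(24, 18) = 134596. Through P₁: C(9, 8)·C(15, 10) = 27027. Through P₂: C(17, 14)·C(7, 4) = 23800. Since P₁ is strictly southwest of P₂, a monotone path through both must visit P₁ then P₂; paths through both = C(9, 8)·C(8, 6)·C(7, 4) = 8820. Avoid both = 134596 − 27027 − 23800 + 8820 = 92589.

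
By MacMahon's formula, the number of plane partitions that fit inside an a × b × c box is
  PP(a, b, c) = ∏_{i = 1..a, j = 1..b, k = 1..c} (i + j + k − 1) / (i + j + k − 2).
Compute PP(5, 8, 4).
PP(5, 8, 4) = 4789851066

Evaluate the triple product over i = 1..5, j = 1..8, k = 1..4. The factors are (2/1) · (3/2) · (4/3) · (5/4) · (3/2) · (4/3) · (5/4) · (6/5) · … (160 factors total). The numerators and denominators telescope so the product is an integer; carrying out the multiplication exactly gives PP(5, 8, 4) = 4789851066.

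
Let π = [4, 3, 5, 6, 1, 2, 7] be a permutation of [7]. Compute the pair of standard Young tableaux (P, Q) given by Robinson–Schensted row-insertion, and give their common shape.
P = [1, 2, 6, 7] / [3, 5] / [4];  Q = [1, 3, 4, 7] / [2, 6] / [5];  common shape = (4, 2, 1)

Row-insert the values π_1, π_2, … into P one at a time, bumping the leftmost entry strictly greater than the inserted value down to the next row. The recording tableau Q records, in position (i, j), the step at which that cell was added to P.
  Insert 4 (step 1): P = [4];  Q = [1]
  Insert 3 (step 2): P = [3] / [4];  Q = [1] / [2]
  Insert 5 (step 3): P = [3, 5] / [4];  Q = [1, 3] / [2]
  Insert 6 (step 4): P = [3, 5, 6] / [4];  Q = [1, 3, 4] / [2]
  Insert 1 (step 5): P = [1, 5, 6] / [3] / [4];  Q = [1, 3, 4] / [2] / [5]
  Insert 2 (step 6): P = [1, 2, 6] / [3, 5] / [4];  Q = [1, 3, 4] / [2, 6] / [5]
  Insert 7 (step 7): P = [1, 2, 6, 7] / [3, 5] / [4];  Q = [1, 3, 4, 7] / [2, 6] / [5]
Final shape: (4, 2, 1).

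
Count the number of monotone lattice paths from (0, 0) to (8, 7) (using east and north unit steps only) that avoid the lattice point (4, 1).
Number of paths = 5385

Total paths from (0, 0) to (8, 7): C(15, 8) = 6435. Paths through (4, 1): (paths (0, 0) → (4, 1)) × (paths (4, 1) → (8, 7)) = C(5, 4) · C(10, 4) = 5 · 210 = 1050. Avoidance count = 6435 − 1050 = 5385.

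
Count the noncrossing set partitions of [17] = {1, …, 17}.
C_17 = 129644790

These noncrossing partitions are counted by the Catalan number C_n = (1/(n + 1)) · C(2n, n). For n = 17: C_17 = (1/18) · C(34, 17) = 2333606220/18 = 129644790.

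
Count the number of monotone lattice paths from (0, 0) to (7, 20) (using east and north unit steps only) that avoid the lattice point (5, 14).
Number of paths = 562446

Total paths from (0, 0) to (7, 20): C(27, 7) = 888030. Paths through (5, 14): (paths (0, 0) → (5, 14)) × (paths (5, 14) → (7, 20)) = C(19, 5) · C(8, 2) = 11628 · 28 = 325584. Avoidance count = 888030 − 325584 = 562446.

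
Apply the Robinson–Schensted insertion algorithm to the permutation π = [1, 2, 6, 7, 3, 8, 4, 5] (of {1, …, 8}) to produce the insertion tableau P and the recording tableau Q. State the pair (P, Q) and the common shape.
P = [1, 2, 3, 4, 5] / [6, 7, 8];  Q = [1, 2, 3, 4, 6] / [5, 7, 8];  common shape = (5, 3)

Row-insert the values π_1, π_2, … into P one at a time, bumping the leftmost entry strictly greater than the inserted value down to the next row. The recording tableau Q records, in position (i, j), the step at which that cell was added to P.
  Insert 1 (step 1): P = [1];  Q = [1]
  Insert 2 (step 2): P = [1, 2];  Q = [1, 2]
  Insert 6 (step 3): P = [1, 2, 6];  Q = [1, 2, 3]
  Insert 7 (step 4): P = [1, 2, 6, 7];  Q = [1, 2, 3, 4]
  Insert 3 (step 5): P = [1, 2, 3, 7] / [6];  Q = [1, 2, 3, 4] / [5]
  Insert 8 (step 6): P = [1, 2, 3, 7, 8] / [6];  Q = [1, 2, 3, 4, 6] / [5]
  Insert 4 (step 7): P = [1, 2, 3, 4, 8] / [6, 7];  Q = [1, 2, 3, 4, 6] / [5, 7]
  Insert 5 (step 8): P = [1, 2, 3, 4, 5] / [6, 7, 8];  Q = [1, 2, 3, 4, 6] / [5, 7, 8]
Final shape: (5, 3).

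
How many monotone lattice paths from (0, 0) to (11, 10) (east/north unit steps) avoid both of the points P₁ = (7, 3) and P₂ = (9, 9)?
Number of paths = 177336

Inclusion–exclusion. Total paths: C(21, 11) = 352716. Through P₁: C(10, 7)·C(11, 4) = 39600. Through P₂: C(18, 9)·C(3, 2) = 145860. Since P₁ is strictly southwest of P₂, a monotone path through both must visit P₁ then P₂; paths through both = C(10, 7)·C(8, 2)·C(3, 2) = 10080. Avoid both = 352716 − 39600 − 145860 + 10080 = 177336.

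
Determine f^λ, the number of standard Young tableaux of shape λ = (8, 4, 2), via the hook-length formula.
# SYT of shape (8, 4, 2) = 12012

Hook-length formula: f^λ = n! / Π hook(c), product over all cells c of the Young diagram. For λ = (8, 4, 2), n = 14 boxes. Hook lengths by row (left-to-right, top-to-bottom): [10, 9, 7, 6, 4, 3, 2, 1]; [5, 4, 2, 1]; [2, 1]. Product of hooks = 7257600. So f^λ = 14! / 7257600 = 87178291200 / 7257600 = 12012.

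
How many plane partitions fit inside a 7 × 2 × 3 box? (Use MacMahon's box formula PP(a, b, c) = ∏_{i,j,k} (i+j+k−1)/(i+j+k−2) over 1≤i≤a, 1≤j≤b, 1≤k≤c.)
PP(7, 2, 3) = 4950

Evaluate the triple product over i = 1..7, j = 1..2, k = 1..3. The factors are (2/1) · (3/2) · (4/3) · (3/2) · (4/3) · (5/4) · (3/2) · (4/3) · … (42 factors total). The numerators and denominators telescope so the product is an integer; carrying out the multiplication exactly gives PP(7, 2, 3) = 4950.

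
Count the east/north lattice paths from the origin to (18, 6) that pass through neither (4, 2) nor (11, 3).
Number of paths = 59416

Inclusion–exclusion. Total paths: C(24, 18) = 134596. Through P₁: C(6, 4)·C(18, 14) = 45900. Through P₂: C(14, 11)·C(10, 7) = 43680. Since P₁ is strictly southwest of P₂, a monotone path through both must visit P₁ then P₂; paths through both = C(6, 4)·C(8, 7)·C(10, 7) = 14400. Avoid both = 134596 − 45900 − 43680 + 14400 = 59416.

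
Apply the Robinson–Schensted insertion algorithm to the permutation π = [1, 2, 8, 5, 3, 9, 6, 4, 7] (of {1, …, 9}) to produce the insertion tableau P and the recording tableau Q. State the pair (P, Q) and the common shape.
P = [1, 2, 3, 4, 7] / [5, 6] / [8, 9];  Q = [1, 2, 3, 6, 9] / [4, 7] / [5, 8];  common shape = (5, 2, 2)

Row-insert the values π_1, π_2, … into P one at a time, bumping the leftmost entry strictly greater than the inserted value down to the next row. The recording tableau Q records, in position (i, j), the step at which that cell was added to P.
  Insert 1 (step 1): P = [1];  Q = [1]
  Insert 2 (step 2): P = [1, 2];  Q = [1, 2]
  Insert 8 (step 3): P = [1, 2, 8];  Q = [1, 2, 3]
  Insert 5 (step 4): P = [1, 2, 5] / [8];  Q = [1, 2, 3] / [4]
  Insert 3 (step 5): P = [1, 2, 3] / [5] / [8];  Q = [1, 2, 3] / [4] / [5]
  Insert 9 (step 6): P = [1, 2, 3, 9] / [5] / [8];  Q = [1, 2, 3, 6] / [4] / [5]
  Insert 6 (step 7): P = [1, 2, 3, 6] / [5, 9] / [8];  Q = [1, 2, 3, 6] / [4, 7] / [5]
  Insert 4 (step 8): P = [1, 2, 3, 4] / [5, 6] / [8, 9];  Q = [1, 2, 3, 6] / [4, 7] / [5, 8]
  Insert 7 (step 9): P = [1, 2, 3, 4, 7] / [5, 6] / [8, 9];  Q = [1, 2, 3, 6, 9] / [4, 7] / [5, 8]
Final shape: (5, 2, 2).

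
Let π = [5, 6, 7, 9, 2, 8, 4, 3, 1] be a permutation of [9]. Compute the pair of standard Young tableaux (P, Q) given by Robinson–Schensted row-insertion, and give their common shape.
P = [1, 3, 7, 8] / [2, 6] / [4] / [5] / [9];  Q = [1, 2, 3, 4] / [5, 6] / [7] / [8] / [9];  common shape = (4, 2, 1, 1, 1)

Row-insert the values π_1, π_2, … into P one at a time, bumping the leftmost entry strictly greater than the inserted value down to the next row. The recording tableau Q records, in position (i, j), the step at which that cell was added to P.
  Insert 5 (step 1): P = [5];  Q = [1]
  Insert 6 (step 2): P = [5, 6];  Q = [1, 2]
  Insert 7 (step 3): P = [5, 6, 7];  Q = [1, 2, 3]
  Insert 9 (step 4): P = [5, 6, 7, 9];  Q = [1, 2, 3, 4]
  Insert 2 (step 5): P = [2, 6, 7, 9] / [5];  Q = [1, 2, 3, 4] / [5]
  Insert 8 (step 6): P = [2, 6, 7, 8] / [5, 9];  Q = [1, 2, 3, 4] / [5, 6]
  Insert 4 (step 7): P = [2, 4, 7, 8] / [5, 6] / [9];  Q = [1, 2, 3, 4] / [5, 6] / [7]
  Insert 3 (step 8): P = [2, 3, 7, 8] / [4, 6] / [5] / [9];  Q = [1, 2, 3, 4] / [5, 6] / [7] / [8]
  Insert 1 (step 9): P = [1, 3, 7, 8] / [2, 6] / [4] / [5] / [9];  Q = [1, 2, 3, 4] / [5, 6] / [7] / [8] / [9]
Final shape: (4, 2, 1, 1, 1).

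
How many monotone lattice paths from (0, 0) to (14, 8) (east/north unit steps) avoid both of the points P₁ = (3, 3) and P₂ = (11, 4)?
Number of paths = 190935

Inclusion–exclusion. Total paths: C(22, 14) = 319770. Through P₁: C(6, 3)·C(16, 11) = 87360. Through P₂: C(15, 11)·C(7, 3) = 47775. Since P₁ is strictly southwest of P₂, a monotone path through both must visit P₁ then P₂; paths through both = C(6, 3)·C(9, 8)·C(7, 3) = 6300. Avoid both = 319770 − 87360 − 47775 + 6300 = 190935.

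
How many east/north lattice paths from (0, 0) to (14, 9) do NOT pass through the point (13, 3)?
Number of paths = 813270

Total paths from (0, 0) to (14, 9): C(23, 14) = 817190. Paths through (13, 3): (paths (0, 0) → (13, 3)) × (paths (13, 3) → (14, 9)) = C(16, 13) · C(7, 1) = 560 · 7 = 3920. Avoidance count = 817190 − 3920 = 813270.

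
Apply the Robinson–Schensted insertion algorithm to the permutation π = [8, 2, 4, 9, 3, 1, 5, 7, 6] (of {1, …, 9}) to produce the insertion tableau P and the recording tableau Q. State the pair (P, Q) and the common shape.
P = [1, 3, 5, 6] / [2, 7] / [4, 9] / [8];  Q = [1, 3, 4, 8] / [2, 7] / [5, 9] / [6];  common shape = (4, 2, 2, 1)

Row-insert the values π_1, π_2, … into P one at a time, bumping the leftmost entry strictly greater than the inserted value down to the next row. The recording tableau Q records, in position (i, j), the step at which that cell was added to P.
  Insert 8 (step 1): P = [8];  Q = [1]
  Insert 2 (step 2): P = [2] / [8];  Q = [1] / [2]
  Insert 4 (step 3): P = [2, 4] / [8];  Q = [1, 3] / [2]
  Insert 9 (step 4): P = [2, 4, 9] / [8];  Q = [1, 3, 4] / [2]
  Insert 3 (step 5): P = [2, 3, 9] / [4] / [8];  Q = [1, 3, 4] / [2] / [5]
  Insert 1 (step 6): P = [1, 3, 9] / [2] / [4] / [8];  Q = [1, 3, 4] / [2] / [5] / [6]
  Insert 5 (step 7): P = [1, 3, 5] / [2, 9] / [4] / [8];  Q = [1, 3, 4] / [2, 7] / [5] / [6]
  Insert 7 (step 8): P = [1, 3, 5, 7] / [2, 9] / [4] / [8];  Q = [1, 3, 4, 8] / [2, 7] / [5] / [6]
  Insert 6 (step 9): P = [1, 3, 5, 6] / [2, 7] / [4, 9] / [8];  Q = [1, 3, 4, 8] / [2, 7] / [5, 9] / [6]
Final shape: (4, 2, 2, 1).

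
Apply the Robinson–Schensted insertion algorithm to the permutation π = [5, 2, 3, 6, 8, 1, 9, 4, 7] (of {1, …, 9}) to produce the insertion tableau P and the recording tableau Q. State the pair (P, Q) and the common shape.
P = [1, 3, 4, 7, 9] / [2, 6, 8] / [5];  Q = [1, 3, 4, 5, 7] / [2, 8, 9] / [6];  common shape = (5, 3, 1)

Row-insert the values π_1, π_2, … into P one at a time, bumping the leftmost entry strictly greater than the inserted value down to the next row. The recording tableau Q records, in position (i, j), the step at which that cell was added to P.
  Insert 5 (step 1): P = [5];  Q = [1]
  Insert 2 (step 2): P = [2] / [5];  Q = [1] / [2]
  Insert 3 (step 3): P = [2, 3] / [5];  Q = [1, 3] / [2]
  Insert 6 (step 4): P = [2, 3, 6] / [5];  Q = [1, 3, 4] / [2]
  Insert 8 (step 5): P = [2, 3, 6, 8] / [5];  Q = [1, 3, 4, 5] / [2]
  Insert 1 (step 6): P = [1, 3, 6, 8] / [2] / [5];  Q = [1, 3, 4, 5] / [2] / [6]
  Insert 9 (step 7): P = [1, 3, 6, 8, 9] / [2] / [5];  Q = [1, 3, 4, 5, 7] / [2] / [6]
  Insert 4 (step 8): P = [1, 3, 4, 8, 9] / [2, 6] / [5];  Q = [1, 3, 4, 5, 7] / [2, 8] / [6]
  Insert 7 (step 9): P = [1, 3, 4, 7, 9] / [2, 6, 8] / [5];  Q = [1, 3, 4, 5, 7] / [2, 8, 9] / [6]
Final shape: (5, 3, 1).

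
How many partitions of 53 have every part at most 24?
p(53, parts ≤ 24) = 311476

Use the recurrence p(n, m) = p(n, m−1) + p(n−m, m): either the largest part is < m (count p(n, m−1)) or the largest part is exactly m (remove one copy of m, count p(n−m, m)). With p(0, ·) = 1 this gives p(53, parts ≤ 24) = 311476. (By conjugating Young diagrams, this also counts partitions of 53 into at most 24 parts.)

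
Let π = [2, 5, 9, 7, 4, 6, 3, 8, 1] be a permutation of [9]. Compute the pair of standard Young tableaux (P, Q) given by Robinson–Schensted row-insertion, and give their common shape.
P = [1, 3, 6, 8] / [2, 7] / [4] / [5] / [9];  Q = [1, 2, 3, 8] / [4, 6] / [5] / [7] / [9];  common shape = (4, 2, 1, 1, 1)

Row-insert the values π_1, π_2, … into P one at a time, bumping the leftmost entry strictly greater than the inserted value down to the next row. The recording tableau Q records, in position (i, j), the step at which that cell was added to P.
  Insert 2 (step 1): P = [2];  Q = [1]
  Insert 5 (step 2): P = [2, 5];  Q = [1, 2]
  Insert 9 (step 3): P = [2, 5, 9];  Q = [1, 2, 3]
  Insert 7 (step 4): P = [2, 5, 7] / [9];  Q = [1, 2, 3] / [4]
  Insert 4 (step 5): P = [2, 4, 7] / [5] / [9];  Q = [1, 2, 3] / [4] / [5]
  Insert 6 (step 6): P = [2, 4, 6] / [5, 7] / [9];  Q = [1, 2, 3] / [4, 6] / [5]
  Insert 3 (step 7): P = [2, 3, 6] / [4, 7] / [5] / [9];  Q = [1, 2, 3] / [4, 6] / [5] / [7]
  Insert 8 (step 8): P = [2, 3, 6, 8] / [4, 7] / [5] / [9];  Q = [1, 2, 3, 8] / [4, 6] / [5] / [7]
  Insert 1 (step 9): P = [1, 3, 6, 8] / [2, 7] / [4] / [5] / [9];  Q = [1, 2, 3, 8] / [4, 6] / [5] / [7] / [9]
Final shape: (4, 2, 1, 1, 1).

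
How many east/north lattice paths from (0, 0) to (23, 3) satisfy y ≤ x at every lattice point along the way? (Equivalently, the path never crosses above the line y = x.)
Number of paths = 2275

By the reflection principle (André's argument), the number of monotone paths to (23, 3) with n ≤ m that never go above y = x is C(26, 23) − C(26, 24) = 2600 − 325 = 2275.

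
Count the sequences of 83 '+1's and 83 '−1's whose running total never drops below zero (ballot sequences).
C_83 = 68854441132780194707888052034668647142985206100

These ballot sequences are counted by the Catalan number C_n = (1/(n + 1)) · C(2n, n). For n = 83: C_83 = (1/84) · C(166, 83) = 5783773055153536355462596370912166360010757312400/84 = 68854441132780194707888052034668647142985206100.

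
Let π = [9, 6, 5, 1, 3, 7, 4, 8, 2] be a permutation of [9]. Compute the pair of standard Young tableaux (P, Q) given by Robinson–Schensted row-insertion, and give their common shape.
P = [1, 2, 4, 8] / [3, 7] / [5] / [6] / [9];  Q = [1, 5, 6, 8] / [2, 7] / [3] / [4] / [9];  common shape = (4, 2, 1, 1, 1)

Row-insert the values π_1, π_2, … into P one at a time, bumping the leftmost entry strictly greater than the inserted value down to the next row. The recording tableau Q records, in position (i, j), the step at which that cell was added to P.
  Insert 9 (step 1): P = [9];  Q = [1]
  Insert 6 (step 2): P = [6] / [9];  Q = [1] / [2]
  Insert 5 (step 3): P = [5] / [6] / [9];  Q = [1] / [2] / [3]
  Insert 1 (step 4): P = [1] / [5] / [6] / [9];  Q = [1] / [2] / [3] / [4]
  Insert 3 (step 5): P = [1, 3] / [5] / [6] / [9];  Q = [1, 5] / [2] / [3] / [4]
  Insert 7 (step 6): P = [1, 3, 7] / [5] / [6] / [9];  Q = [1, 5, 6] / [2] / [3] / [4]
  Insert 4 (step 7): P = [1, 3, 4] / [5, 7] / [6] / [9];  Q = [1, 5, 6] / [2, 7] / [3] / [4]
  Insert 8 (step 8): P = [1, 3, 4, 8] / [5, 7] / [6] / [9];  Q = [1, 5, 6, 8] / [2, 7] / [3] / [4]
  Insert 2 (step 9): P = [1, 2, 4, 8] / [3, 7] / [5] / [6] / [9];  Q = [1, 5, 6, 8] / [2, 7] / [3] / [4] / [9]
Final shape: (4, 2, 1, 1, 1).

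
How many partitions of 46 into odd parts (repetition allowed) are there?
p_odd(46) = 2304

Enumerate partitions using only odd parts via the recurrence o(n, m) = o(n, m−2) + o(n−m, m) over odd m, starting from the largest odd part ≤ n. This gives p_odd(46) = 2304. (Euler's theorem: equals the count of distinct-part partitions.)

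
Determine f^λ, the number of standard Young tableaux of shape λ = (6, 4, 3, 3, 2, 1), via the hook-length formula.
# SYT of shape (6, 4, 3, 3, 2, 1) = 52907400

Hook-length formula: f^λ = n! / Π hook(c), product over all cells c of the Young diagram. For λ = (6, 4, 3, 3, 2, 1), n = 19 boxes. Hook lengths by row (left-to-right, top-to-bottom): [11, 9, 7, 4, 2, 1]; [8, 6, 4, 1]; [6, 4, 2]; [5, 3, 1]; [3, 1]; [1]. Product of hooks = 2299207680. So f^λ = 19! / 2299207680 = 121645100408832000 / 2299207680 = 52907400.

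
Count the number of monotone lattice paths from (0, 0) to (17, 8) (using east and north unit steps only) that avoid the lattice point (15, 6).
Number of paths = 755991

Total paths from (0, 0) to (17, 8): C(25, 17) = 1081575. Paths through (15, 6): (paths (0, 0) → (15, 6)) × (paths (15, 6) → (17, 8)) = C(21, 15) · C(4, 2) = 54264 · 6 = 325584. Avoidance count = 1081575 − 325584 = 755991.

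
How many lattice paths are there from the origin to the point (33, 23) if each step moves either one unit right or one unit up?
Number of paths = 3167295784216200

A monotone lattice path from (0, 0) to (33, 23) consists of 33 east steps and 23 north steps in some order, so it is determined by which 33 of the 56 steps are east. The count is C(56, 33) = 3167295784216200.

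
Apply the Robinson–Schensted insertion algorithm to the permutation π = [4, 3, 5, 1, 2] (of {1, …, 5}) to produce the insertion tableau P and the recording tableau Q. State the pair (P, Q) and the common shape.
P = [1, 2] / [3, 5] / [4];  Q = [1, 3] / [2, 5] / [4];  common shape = (2, 2, 1)

Row-insert the values π_1, π_2, … into P one at a time, bumping the leftmost entry strictly greater than the inserted value down to the next row. The recording tableau Q records, in position (i, j), the step at which that cell was added to P.
  Insert 4 (step 1): P = [4];  Q = [1]
  Insert 3 (step 2): P = [3] / [4];  Q = [1] / [2]
  Insert 5 (step 3): P = [3, 5] / [4];  Q = [1, 3] / [2]
  Insert 1 (step 4): P = [1, 5] / [3] / [4];  Q = [1, 3] / [2] / [4]
  Insert 2 (step 5): P = [1, 2] / [3, 5] / [4];  Q = [1, 3] / [2, 5] / [4]
Final shape: (2, 2, 1).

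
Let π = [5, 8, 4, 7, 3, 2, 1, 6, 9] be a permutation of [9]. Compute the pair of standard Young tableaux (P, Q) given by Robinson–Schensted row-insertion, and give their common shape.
P = [1, 6, 9] / [2, 7] / [3, 8] / [4] / [5];  Q = [1, 2, 9] / [3, 4] / [5, 8] / [6] / [7];  common shape = (3, 2, 2, 1, 1)

Row-insert the values π_1, π_2, … into P one at a time, bumping the leftmost entry strictly greater than the inserted value down to the next row. The recording tableau Q records, in position (i, j), the step at which that cell was added to P.
  Insert 5 (step 1): P = [5];  Q = [1]
  Insert 8 (step 2): P = [5, 8];  Q = [1, 2]
  Insert 4 (step 3): P = [4, 8] / [5];  Q = [1, 2] / [3]
  Insert 7 (step 4): P = [4, 7] / [5, 8];  Q = [1, 2] / [3, 4]
  Insert 3 (step 5): P = [3, 7] / [4, 8] / [5];  Q = [1, 2] / [3, 4] / [5]
  Insert 2 (step 6): P = [2, 7] / [3, 8] / [4] / [5];  Q = [1, 2] / [3, 4] / [5] / [6]
  Insert 1 (step 7): P = [1, 7] / [2, 8] / [3] / [4] / [5];  Q = [1, 2] / [3, 4] / [5] / [6] / [7]
  Insert 6 (step 8): P = [1, 6] / [2, 7] / [3, 8] / [4] / [5];  Q = [1, 2] / [3, 4] / [5, 8] / [6] / [7]
  Insert 9 (step 9): P = [1, 6, 9] / [2, 7] / [3, 8] / [4] / [5];  Q = [1, 2, 9] / [3, 4] / [5, 8] / [6] / [7]
Final shape: (3, 2, 2, 1, 1).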